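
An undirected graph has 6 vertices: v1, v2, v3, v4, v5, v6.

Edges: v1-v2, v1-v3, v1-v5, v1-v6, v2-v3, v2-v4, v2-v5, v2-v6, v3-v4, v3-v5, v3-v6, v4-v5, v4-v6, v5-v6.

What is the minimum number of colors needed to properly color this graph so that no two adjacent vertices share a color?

5

v2, v3, v4, v5, v6 form a clique, so at least 5 colors are needed.
5 colors suffice: color 1 → {v3}; color 2 → {v5}; color 3 → {v6}; color 4 → {v2}; color 5 → {v1, v4}. Each edge has distinct colors on its endpoints.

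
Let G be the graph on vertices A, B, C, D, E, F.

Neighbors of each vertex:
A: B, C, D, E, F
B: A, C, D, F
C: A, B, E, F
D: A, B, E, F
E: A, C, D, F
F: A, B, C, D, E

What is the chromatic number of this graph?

4

A, B, D, F form a clique, so at least 4 colors are needed.
One proper 4-coloring: A=red, B=green, C=yellow, D=yellow, E=green, F=blue. No two adjacent vertices share a color.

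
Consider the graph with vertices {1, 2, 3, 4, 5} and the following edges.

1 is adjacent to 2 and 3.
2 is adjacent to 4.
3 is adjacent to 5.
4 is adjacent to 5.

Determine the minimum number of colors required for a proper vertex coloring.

The cycle 2-4-5-3-1-2 has odd length 5, so it cannot be 2-colored; at least 3 colors are needed.
One proper 3-coloring: 1=a, 2=c, 3=b, 4=b, 5=a. Each edge has distinct colors on its endpoints.

3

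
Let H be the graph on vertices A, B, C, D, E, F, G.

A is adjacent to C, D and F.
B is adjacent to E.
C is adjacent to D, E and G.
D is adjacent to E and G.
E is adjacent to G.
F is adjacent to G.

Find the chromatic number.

C, D, E, G are pairwise adjacent (a clique of size 4), so at least 4 colors are needed.
4 colors suffice: color red → {B, D, F}; color blue → {A, G}; color green → {E}; color yellow → {C}. Every edge joins two different colors.

4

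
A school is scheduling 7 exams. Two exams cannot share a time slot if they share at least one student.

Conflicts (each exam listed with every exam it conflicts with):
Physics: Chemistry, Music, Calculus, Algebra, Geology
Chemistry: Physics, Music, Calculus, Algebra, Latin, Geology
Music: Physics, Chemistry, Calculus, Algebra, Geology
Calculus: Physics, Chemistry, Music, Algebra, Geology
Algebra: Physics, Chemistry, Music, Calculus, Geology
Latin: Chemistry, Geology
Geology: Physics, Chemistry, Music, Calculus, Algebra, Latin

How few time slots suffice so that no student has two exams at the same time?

Physics, Chemistry, Music, Calculus, Algebra, Geology are mutually in conflict, so at least 6 time slots are needed.
6 time slots suffice: time slot 1 → {Geology}; time slot 2 → {Chemistry}; time slot 3 → {Music, Latin}; time slot 4 → {Calculus}; time slot 5 → {Algebra}; time slot 6 → {Physics}. Every pair that conflicts lands in different time slots.

6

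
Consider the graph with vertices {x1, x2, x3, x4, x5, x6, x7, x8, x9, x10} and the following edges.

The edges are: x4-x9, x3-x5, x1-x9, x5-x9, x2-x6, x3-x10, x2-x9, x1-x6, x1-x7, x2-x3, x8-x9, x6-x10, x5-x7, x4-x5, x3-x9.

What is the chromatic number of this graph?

3

x4, x5, x9 are mutually adjacent, so at least 3 colors are needed.
A valid assignment using 3 colors: x1=2, x2=3, x3=2, x4=2, x5=3, x6=1, x7=1, x8=2, x9=1, x10=3. Every edge joins two different colors.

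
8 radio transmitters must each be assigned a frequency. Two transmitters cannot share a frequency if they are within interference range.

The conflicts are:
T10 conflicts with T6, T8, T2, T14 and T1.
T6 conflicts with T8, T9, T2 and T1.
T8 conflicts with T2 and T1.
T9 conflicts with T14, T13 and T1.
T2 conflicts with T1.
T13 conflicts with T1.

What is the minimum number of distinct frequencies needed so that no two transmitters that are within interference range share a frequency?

T10, T6, T8, T2, T1 pairwise conflict, so at least 5 frequencies are needed.
5 frequencies suffice: frequency 1 → {T14, T1}; frequency 2 → {T10, T9}; frequency 3 → {T6, T13}; frequency 4 → {T8}; frequency 5 → {T2}. Every pair that conflicts lands in different frequencies.

5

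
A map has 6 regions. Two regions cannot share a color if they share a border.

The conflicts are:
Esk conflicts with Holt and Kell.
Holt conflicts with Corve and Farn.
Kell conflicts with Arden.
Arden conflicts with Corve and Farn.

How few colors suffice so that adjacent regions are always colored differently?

The cycle Holt-Esk-Kell-Arden-Farn-Holt has odd length 5, so it cannot be 2-colored; at least 3 colors are needed.
3 colors suffice: color 1 → {Holt, Arden}; color 2 → {Kell, Corve, Farn}; color 3 → {Esk}. Every pair that conflicts lands in different colors.

3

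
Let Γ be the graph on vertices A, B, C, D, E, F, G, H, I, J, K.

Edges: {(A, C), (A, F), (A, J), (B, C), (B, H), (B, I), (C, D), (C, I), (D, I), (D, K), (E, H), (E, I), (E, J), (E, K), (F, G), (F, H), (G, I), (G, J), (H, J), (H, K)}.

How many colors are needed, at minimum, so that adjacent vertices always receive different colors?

3

E, H, K are pairwise adjacent, so at least 3 colors are needed.
3 colors suffice: color red → {A, H, I}; color blue → {C, F, J, K}; color green → {B, D, E, G}. No two adjacent vertices share a color.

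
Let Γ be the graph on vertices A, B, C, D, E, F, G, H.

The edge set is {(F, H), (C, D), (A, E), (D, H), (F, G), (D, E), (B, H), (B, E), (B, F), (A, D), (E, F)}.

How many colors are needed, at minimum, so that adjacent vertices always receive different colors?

B, E, F form a triangle, so at least 3 colors are needed.
A valid assignment using 3 colors: A=3, B=3, C=1, D=2, E=1, F=2, G=1, H=1. Every edge joins two different colors.

3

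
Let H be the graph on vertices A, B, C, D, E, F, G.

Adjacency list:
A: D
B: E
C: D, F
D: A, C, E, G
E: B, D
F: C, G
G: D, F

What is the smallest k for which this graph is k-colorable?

2

C and D are adjacent, so at least 2 colors are needed.
2 colors suffice: color red → {B, D, F}; color blue → {A, C, E, G}. No two adjacent vertices share a color.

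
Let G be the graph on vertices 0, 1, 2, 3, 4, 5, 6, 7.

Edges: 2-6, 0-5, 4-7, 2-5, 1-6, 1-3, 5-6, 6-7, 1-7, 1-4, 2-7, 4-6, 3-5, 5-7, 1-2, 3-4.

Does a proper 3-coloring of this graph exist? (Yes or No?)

No

1, 4, 6, 7 are pairwise adjacent (a clique of size 4), so at least 4 colors are needed.
So 3 colors are not enough.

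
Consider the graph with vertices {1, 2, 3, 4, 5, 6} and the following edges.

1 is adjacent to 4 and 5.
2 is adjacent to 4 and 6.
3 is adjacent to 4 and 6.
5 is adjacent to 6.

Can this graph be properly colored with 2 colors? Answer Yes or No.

No

The cycle 6-3-4-1-5-6 has odd length 5, so it cannot be 2-colored; at least 3 colors are needed.
So 2 colors are not enough.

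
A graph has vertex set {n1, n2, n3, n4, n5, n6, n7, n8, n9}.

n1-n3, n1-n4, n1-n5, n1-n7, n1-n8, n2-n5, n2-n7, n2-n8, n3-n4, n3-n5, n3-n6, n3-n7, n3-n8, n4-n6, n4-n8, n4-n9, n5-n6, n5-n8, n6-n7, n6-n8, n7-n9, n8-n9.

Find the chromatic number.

4

n3, n4, n6, n8 are pairwise adjacent (a clique of size 4), so at least 4 colors are needed.
4 colors suffice: n1=3, n2=2, n3=2, n4=4, n5=4, n6=3, n7=1, n8=1, n9=2. Every edge joins two different colors.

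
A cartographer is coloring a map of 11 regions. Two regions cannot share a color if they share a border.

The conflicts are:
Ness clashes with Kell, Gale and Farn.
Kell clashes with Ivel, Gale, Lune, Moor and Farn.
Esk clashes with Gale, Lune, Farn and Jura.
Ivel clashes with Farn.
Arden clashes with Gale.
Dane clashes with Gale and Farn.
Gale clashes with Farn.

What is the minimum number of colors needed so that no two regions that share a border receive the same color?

Ness, Kell, Gale, Farn all conflict with each other, so at least 4 colors are needed.
4 colors suffice: color 1 → {Arden, Lune, Moor, Farn, Jura}; color 2 → {Kell, Esk, Dane}; color 3 → {Ivel, Gale}; color 4 → {Ness}. No two conflicting regions share a color.

4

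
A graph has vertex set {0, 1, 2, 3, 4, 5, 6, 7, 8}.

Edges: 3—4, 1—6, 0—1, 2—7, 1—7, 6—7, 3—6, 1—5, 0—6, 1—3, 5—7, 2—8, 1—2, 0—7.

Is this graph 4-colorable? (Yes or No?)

The chromatic number is 4. 0, 1, 6, 7 form a clique, so at least 4 colors are needed.
4 colors suffice: color a → {1, 4, 8}; color b → {3, 7}; color c → {2, 5, 6}; color d → {0}.
That is already a proper 4-coloring.

Yes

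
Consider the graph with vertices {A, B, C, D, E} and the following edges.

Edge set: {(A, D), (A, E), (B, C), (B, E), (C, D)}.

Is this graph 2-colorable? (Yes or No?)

No

The cycle B-E-A-D-C-B has odd length 5, so it cannot be 2-colored; at least 3 colors are needed.
So 2 colors are not enough.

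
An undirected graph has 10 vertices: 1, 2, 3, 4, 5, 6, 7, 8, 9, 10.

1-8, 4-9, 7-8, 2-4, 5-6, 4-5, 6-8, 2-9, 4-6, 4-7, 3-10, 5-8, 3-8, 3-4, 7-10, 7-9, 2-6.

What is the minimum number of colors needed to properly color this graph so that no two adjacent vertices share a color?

5, 6, 8 are pairwise adjacent, so at least 3 colors are needed.
A valid assignment using 3 colors: 1=blue, 2=green, 3=blue, 4=red, 5=green, 6=blue, 7=green, 8=red, 9=blue, 10=red. Each edge has distinct colors on its endpoints.

3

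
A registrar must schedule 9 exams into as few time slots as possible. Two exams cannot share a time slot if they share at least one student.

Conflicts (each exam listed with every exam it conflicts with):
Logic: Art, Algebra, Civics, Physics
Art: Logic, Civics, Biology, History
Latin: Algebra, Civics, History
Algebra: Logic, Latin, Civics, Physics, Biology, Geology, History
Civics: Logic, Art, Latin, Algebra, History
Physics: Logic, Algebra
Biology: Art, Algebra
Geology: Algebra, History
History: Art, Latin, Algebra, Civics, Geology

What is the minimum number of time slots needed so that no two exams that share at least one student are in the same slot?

Latin, Algebra, Civics, History all conflict with each other, so at least 4 time slots are needed.
4 time slots suffice: time slot 1 → {Art, Algebra}; time slot 2 → {Civics, Physics, Biology, Geology}; time slot 3 → {Logic, History}; time slot 4 → {Latin}. No two conflicting exams share a time slot.

4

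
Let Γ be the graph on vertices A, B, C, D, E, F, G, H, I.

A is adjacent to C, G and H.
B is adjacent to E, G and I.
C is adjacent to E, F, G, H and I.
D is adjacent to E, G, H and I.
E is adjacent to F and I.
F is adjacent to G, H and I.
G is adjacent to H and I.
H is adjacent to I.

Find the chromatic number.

C, F, G, H, I are mutually adjacent (a clique of size 5), so at least 5 colors are needed.
5 colors suffice: A=2, B=3, C=3, D=3, E=1, F=5, G=1, H=4, I=2. Each edge has distinct colors on its endpoints.

5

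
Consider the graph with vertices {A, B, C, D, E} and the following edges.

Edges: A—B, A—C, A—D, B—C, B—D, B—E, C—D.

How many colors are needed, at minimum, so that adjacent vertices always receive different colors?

A, B, C, D form a clique, so at least 4 colors are needed.
One proper 4-coloring: A=3, B=1, C=4, D=2, E=2. Each edge has distinct colors on its endpoints.

4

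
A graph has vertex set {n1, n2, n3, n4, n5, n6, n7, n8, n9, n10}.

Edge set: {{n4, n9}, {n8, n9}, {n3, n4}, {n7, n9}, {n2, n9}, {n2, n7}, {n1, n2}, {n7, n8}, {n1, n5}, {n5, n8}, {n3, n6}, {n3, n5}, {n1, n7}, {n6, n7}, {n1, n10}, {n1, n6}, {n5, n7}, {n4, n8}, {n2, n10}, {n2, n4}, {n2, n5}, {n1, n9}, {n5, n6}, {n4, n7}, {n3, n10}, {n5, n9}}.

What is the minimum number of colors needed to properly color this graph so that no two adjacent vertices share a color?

n1, n2, n5, n7, n9 form a clique, so at least 5 colors are needed.
5 colors suffice: n1=4, n2=3, n3=2, n4=1, n5=1, n6=3, n7=2, n8=3, n9=5, n10=1. Each edge has distinct colors on its endpoints.

5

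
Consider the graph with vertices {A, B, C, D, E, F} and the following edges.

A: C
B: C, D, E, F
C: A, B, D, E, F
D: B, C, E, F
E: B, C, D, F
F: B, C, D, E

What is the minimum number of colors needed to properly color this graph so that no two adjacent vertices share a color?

5

B, C, D, E, F are mutually adjacent (a clique of size 5), so at least 5 colors are needed.
One proper 5-coloring: A=2, B=2, C=1, D=3, E=4, F=5. No two adjacent vertices share a color.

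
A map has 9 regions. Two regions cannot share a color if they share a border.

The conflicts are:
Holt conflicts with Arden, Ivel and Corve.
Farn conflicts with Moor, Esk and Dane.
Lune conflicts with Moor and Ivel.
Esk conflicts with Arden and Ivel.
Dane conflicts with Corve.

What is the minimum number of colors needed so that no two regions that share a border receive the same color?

The cycle Moor-Lune-Ivel-Esk-Farn-Moor has odd length 5, so it cannot be 2-colored; at least 3 colors are needed.
3 colors suffice: Holt=2, Farn=1, Lune=2, Moor=3, Esk=2, Dane=2, Arden=1, Ivel=1, Corve=1. Every pair that conflicts lands in different colors.

3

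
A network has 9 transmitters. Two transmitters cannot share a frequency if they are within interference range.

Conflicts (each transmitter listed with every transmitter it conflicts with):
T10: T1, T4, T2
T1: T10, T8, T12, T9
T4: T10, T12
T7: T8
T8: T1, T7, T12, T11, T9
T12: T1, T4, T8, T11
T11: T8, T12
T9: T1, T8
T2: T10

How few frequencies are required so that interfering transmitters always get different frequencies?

3

T8, T12, T11 pairwise conflict, so at least 3 frequencies are needed.
3 frequencies suffice: T10=1, T1=2, T4=2, T7=2, T8=1, T12=3, T11=2, T9=3, T2=2. Every pair that conflicts lands in different frequencies.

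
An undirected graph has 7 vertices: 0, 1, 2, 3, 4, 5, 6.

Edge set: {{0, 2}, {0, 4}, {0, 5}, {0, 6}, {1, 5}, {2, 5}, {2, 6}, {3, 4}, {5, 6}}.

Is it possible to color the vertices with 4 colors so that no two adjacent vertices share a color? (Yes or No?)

The chromatic number is 4. 0, 2, 5, 6 form a clique, so at least 4 colors are needed.
A valid assignment using 4 colors: 0=blue, 1=blue, 2=yellow, 3=blue, 4=red, 5=red, 6=green.
That is already a proper 4-coloring.

Yes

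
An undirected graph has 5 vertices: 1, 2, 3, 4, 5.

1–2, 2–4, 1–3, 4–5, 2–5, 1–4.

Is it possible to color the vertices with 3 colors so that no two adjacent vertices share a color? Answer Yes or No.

Yes

The chromatic number is 3. 2, 4, 5 form a triangle, so at least 3 colors are needed.
3 colors suffice: color red → {1, 5}; color blue → {3, 4}; color green → {2}.
That is already a proper 3-coloring.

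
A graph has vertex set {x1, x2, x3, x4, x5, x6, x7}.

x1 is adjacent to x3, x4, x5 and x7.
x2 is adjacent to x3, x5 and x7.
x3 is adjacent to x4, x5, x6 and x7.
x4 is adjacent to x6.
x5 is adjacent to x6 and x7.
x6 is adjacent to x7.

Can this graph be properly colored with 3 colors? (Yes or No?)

No

x1, x3, x5, x7 form a clique, so at least 4 colors are needed.
So 3 colors are not enough.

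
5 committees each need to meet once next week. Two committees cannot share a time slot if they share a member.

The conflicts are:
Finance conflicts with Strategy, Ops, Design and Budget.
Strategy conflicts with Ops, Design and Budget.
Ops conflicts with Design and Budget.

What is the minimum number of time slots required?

4

Finance, Strategy, Ops, Design pairwise conflict, so at least 4 time slots are needed.
Using 4 time slots: Finance=1, Strategy=2, Ops=3, Design=4, Budget=4. No two conflicting committees share a time slot.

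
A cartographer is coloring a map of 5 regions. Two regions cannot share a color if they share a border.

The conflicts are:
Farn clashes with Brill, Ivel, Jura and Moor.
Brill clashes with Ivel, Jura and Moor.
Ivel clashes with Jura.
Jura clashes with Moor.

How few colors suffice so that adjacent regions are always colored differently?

4

Farn, Brill, Jura, Moor are mutually in conflict, so at least 4 colors are needed.
4 colors suffice: Farn=2, Brill=3, Ivel=4, Jura=1, Moor=4. No two conflicting regions share a color.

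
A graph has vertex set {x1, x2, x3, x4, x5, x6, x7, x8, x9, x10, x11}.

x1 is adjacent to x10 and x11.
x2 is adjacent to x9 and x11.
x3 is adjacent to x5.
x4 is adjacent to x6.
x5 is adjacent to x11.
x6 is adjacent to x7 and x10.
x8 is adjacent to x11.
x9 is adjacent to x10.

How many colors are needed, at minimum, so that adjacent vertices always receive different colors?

3

The cycle x10-x1-x11-x2-x9-x10 has odd length 5, so it cannot be 2-colored; at least 3 colors are needed.
3 colors suffice: color 1 → {x3, x6, x9, x11}; color 2 → {x2, x4, x5, x7, x8, x10}; color 3 → {x1}. No two adjacent vertices share a color.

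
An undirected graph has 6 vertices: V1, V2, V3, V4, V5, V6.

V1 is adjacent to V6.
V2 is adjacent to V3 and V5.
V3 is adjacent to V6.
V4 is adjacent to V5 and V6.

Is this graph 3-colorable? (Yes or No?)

The chromatic number is 3. The cycle V4-V5-V2-V3-V6-V4 has odd length 5, so it cannot be 2-colored; at least 3 colors are needed.
3 colors suffice: color red → {V2, V6}; color blue → {V1, V3, V4}; color green → {V5}.
That is already a proper 3-coloring.

Yes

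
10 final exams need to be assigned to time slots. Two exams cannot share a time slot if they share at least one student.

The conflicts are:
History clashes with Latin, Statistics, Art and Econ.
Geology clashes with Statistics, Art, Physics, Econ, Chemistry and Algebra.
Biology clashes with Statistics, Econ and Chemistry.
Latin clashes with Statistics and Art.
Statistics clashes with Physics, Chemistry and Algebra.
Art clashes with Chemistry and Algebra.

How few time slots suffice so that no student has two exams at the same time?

3

Geology, Statistics, Algebra all conflict with each other, so at least 3 time slots are needed.
3 time slots suffice: time slot 1 → {Statistics, Art, Econ}; time slot 2 → {History, Geology, Biology}; time slot 3 → {Latin, Physics, Chemistry, Algebra}. No two conflicting exams share a time slot.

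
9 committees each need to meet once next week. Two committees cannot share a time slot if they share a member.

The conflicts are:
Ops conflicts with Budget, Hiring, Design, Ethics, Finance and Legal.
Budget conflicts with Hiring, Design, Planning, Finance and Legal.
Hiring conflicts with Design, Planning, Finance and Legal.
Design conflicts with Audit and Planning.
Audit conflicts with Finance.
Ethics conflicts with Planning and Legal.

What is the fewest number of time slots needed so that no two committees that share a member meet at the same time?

Ops, Budget, Hiring, Legal pairwise conflict, so at least 4 time slots are needed.
Using 4 time slots: Ops=3, Budget=2, Hiring=1, Design=4, Audit=1, Ethics=1, Planning=3, Finance=4, Legal=4. No two conflicting committees share a time slot.

4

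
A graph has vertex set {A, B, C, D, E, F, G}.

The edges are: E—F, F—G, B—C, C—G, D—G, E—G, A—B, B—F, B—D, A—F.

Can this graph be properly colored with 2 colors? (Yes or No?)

E, F, G form a triangle, so at least 3 colors are needed.
So 2 colors are not enough.

No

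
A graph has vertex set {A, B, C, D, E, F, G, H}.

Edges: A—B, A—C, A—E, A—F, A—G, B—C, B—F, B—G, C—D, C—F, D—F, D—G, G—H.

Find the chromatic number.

4

A, B, C, F are pairwise adjacent (a clique of size 4), so at least 4 colors are needed.
A valid assignment using 4 colors: A=1, B=4, C=2, D=1, E=2, F=3, G=2, H=1. No two adjacent vertices share a color.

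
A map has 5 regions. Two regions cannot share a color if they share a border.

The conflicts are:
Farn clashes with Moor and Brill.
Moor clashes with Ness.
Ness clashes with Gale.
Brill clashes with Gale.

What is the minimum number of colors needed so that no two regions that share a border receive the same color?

The cycle Moor-Farn-Brill-Gale-Ness-Moor has odd length 5, so it cannot be 2-colored; at least 3 colors are needed.
3 colors suffice: color 1 → {Ness, Brill}; color 2 → {Farn, Gale}; color 3 → {Moor}. No two conflicting regions share a color.

3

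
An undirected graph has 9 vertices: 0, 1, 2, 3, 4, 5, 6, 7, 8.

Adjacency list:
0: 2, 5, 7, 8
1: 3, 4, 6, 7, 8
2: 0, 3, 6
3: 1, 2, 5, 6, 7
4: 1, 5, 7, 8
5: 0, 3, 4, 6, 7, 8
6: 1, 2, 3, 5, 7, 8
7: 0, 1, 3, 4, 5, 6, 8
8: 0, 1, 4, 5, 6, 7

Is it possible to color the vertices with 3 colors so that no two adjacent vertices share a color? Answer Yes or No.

No

1, 3, 6, 7 are pairwise adjacent (a clique of size 4), so at least 4 colors are needed.
So 3 colors are not enough.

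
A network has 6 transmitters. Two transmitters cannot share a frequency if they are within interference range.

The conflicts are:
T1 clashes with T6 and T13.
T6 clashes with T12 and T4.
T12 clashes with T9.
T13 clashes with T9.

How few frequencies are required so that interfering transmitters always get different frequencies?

3

The cycle T12-T9-T13-T1-T6-T12 has odd length 5, so it cannot be 2-colored; at least 3 frequencies are needed.
3 frequencies suffice: frequency 1 → {T6, T13}; frequency 2 → {T1, T4, T9}; frequency 3 → {T12}. Every pair that conflicts lands in different frequencies.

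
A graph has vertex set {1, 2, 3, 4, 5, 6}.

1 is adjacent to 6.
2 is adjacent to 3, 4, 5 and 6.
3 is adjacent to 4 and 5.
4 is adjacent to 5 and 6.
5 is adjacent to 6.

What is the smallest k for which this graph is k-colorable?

4

2, 4, 5, 6 form a clique, so at least 4 colors are needed.
A valid assignment using 4 colors: 1=red, 2=yellow, 3=green, 4=red, 5=blue, 6=green. Every edge joins two different colors.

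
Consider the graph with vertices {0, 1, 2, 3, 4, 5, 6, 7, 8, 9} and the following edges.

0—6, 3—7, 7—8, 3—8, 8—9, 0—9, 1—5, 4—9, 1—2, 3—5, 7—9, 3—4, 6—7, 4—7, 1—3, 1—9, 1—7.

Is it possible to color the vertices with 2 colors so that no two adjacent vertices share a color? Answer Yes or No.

1, 3, 5 are mutually adjacent, so at least 3 colors are needed.
So 2 colors are not enough.

No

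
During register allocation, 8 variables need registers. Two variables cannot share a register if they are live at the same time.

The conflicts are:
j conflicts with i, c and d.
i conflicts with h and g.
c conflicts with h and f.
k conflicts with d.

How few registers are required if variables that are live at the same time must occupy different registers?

2

c and f conflict, so at least 2 registers are needed.
2 registers suffice: register 1 → {i, c, d}; register 2 → {j, h, f, k, g}. No two conflicting variables share a register.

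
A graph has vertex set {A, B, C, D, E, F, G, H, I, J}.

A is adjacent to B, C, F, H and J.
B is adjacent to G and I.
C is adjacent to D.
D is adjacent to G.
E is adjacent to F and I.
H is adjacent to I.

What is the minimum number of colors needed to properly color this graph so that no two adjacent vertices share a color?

3

The cycle B-A-F-E-I-B has odd length 5, so it cannot be 2-colored; at least 3 colors are needed.
3 colors suffice: color 1 → {A, D, I}; color 2 → {B, C, F, H, J}; color 3 → {E, G}. Each edge has distinct colors on its endpoints.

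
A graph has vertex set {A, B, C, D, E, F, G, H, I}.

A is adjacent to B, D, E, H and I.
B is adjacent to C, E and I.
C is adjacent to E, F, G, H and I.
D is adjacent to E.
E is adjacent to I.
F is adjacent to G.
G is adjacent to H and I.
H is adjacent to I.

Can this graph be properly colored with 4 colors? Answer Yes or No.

The chromatic number is 4. A, B, E, I form a clique, so at least 4 colors are needed.
A valid assignment using 4 colors: A=1, B=4, C=1, D=2, E=3, F=2, G=3, H=4, I=2.
That is already a proper 4-coloring.

Yes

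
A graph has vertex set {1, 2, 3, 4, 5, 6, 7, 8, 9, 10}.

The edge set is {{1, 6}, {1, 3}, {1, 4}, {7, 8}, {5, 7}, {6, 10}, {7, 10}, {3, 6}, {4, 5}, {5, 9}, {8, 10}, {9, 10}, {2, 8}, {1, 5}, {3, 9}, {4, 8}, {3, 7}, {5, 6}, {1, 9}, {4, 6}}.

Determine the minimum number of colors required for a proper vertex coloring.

4

1, 4, 5, 6 are pairwise adjacent (a clique of size 4), so at least 4 colors are needed.
4 colors suffice: 1=blue, 2=red, 3=green, 4=yellow, 5=green, 6=red, 7=red, 8=green, 9=red, 10=blue. Each edge has distinct colors on its endpoints.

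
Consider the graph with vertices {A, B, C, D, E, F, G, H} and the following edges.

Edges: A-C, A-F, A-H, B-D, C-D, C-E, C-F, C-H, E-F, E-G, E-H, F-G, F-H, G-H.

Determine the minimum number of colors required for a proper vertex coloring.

C, E, F, H form a clique, so at least 4 colors are needed.
One proper 4-coloring: A=yellow, B=red, C=red, D=blue, E=yellow, F=green, G=red, H=blue. Every edge joins two different colors.

4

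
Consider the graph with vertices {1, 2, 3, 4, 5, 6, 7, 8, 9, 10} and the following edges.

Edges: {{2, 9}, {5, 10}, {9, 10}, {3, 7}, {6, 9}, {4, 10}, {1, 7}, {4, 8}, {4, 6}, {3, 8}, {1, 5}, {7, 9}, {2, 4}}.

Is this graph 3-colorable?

Yes

The chromatic number is 3. The cycle 1-7-9-10-5-1 has odd length 5, so it cannot be 2-colored; at least 3 colors are needed.
3 colors suffice: color a → {3, 4, 5, 9}; color b → {2, 6, 7, 8, 10}; color c → {1}.
That is already a proper 3-coloring.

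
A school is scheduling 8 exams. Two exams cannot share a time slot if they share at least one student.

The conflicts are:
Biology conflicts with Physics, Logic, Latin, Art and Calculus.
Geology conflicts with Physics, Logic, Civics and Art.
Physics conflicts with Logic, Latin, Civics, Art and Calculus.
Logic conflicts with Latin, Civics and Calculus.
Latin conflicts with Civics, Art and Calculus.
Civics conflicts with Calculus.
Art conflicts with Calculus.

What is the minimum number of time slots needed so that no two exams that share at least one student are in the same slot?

5

Biology, Physics, Logic, Latin, Calculus are mutually in conflict, so at least 5 time slots are needed.
5 time slots suffice: time slot 1 → {Physics}; time slot 2 → {Logic, Art}; time slot 3 → {Geology, Calculus}; time slot 4 → {Latin}; time slot 5 → {Biology, Civics}. Every pair that conflicts lands in different time slots.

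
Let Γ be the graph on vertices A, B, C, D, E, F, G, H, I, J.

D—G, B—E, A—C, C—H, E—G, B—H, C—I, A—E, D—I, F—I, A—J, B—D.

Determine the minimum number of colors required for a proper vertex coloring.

The cycle H-C-I-D-B-H has odd length 5, so it cannot be 2-colored; at least 3 colors are needed.
One proper 3-coloring: A=red, B=red, C=blue, D=blue, E=blue, F=blue, G=red, H=green, I=red, J=blue. Each edge has distinct colors on its endpoints.

3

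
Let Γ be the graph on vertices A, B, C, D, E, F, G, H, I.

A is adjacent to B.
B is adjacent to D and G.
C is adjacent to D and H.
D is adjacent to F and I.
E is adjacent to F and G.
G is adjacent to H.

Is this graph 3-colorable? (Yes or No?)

The chromatic number is 3. The cycle E-F-D-B-G-E has odd length 5, so it cannot be 2-colored; at least 3 colors are needed.
3 colors suffice: color red → {A, D, G}; color blue → {B, C, F, I}; color green → {E, H}.
That is already a proper 3-coloring.

Yes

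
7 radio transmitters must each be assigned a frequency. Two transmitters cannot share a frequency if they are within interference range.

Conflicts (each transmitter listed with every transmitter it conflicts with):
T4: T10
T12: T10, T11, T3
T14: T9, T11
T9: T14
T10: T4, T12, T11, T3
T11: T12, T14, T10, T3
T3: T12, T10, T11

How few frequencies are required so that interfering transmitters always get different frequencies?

T12, T10, T11, T3 are mutually in conflict, so at least 4 frequencies are needed.
4 frequencies suffice: frequency 1 → {T14, T10}; frequency 2 → {T4, T9, T11}; frequency 3 → {T12}; frequency 4 → {T3}. Each listed conflict is separated.

4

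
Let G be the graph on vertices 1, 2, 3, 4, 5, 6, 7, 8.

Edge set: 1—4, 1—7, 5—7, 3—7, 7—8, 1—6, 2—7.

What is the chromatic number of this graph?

2

5 and 7 are adjacent, so at least 2 colors are needed.
2 colors suffice: color red → {4, 6, 7}; color blue → {1, 2, 3, 5, 8}. Every edge joins two different colors.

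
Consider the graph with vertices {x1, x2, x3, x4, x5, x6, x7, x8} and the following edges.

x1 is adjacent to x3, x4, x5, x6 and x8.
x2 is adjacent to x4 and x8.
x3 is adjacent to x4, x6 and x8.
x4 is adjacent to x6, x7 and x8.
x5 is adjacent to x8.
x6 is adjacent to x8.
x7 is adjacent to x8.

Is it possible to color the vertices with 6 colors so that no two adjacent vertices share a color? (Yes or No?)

The chromatic number is 5. x1, x3, x4, x6, x8 form a clique, so at least 5 colors are needed.
One proper 5-coloring: x1=green, x2=green, x3=yellow, x4=blue, x5=blue, x6=purple, x7=green, x8=red.
Since 6 ≥ 5, a proper 6-coloring certainly exists.

Yes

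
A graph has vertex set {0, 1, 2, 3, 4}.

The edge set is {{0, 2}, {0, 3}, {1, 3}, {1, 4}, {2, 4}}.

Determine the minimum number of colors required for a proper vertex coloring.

The cycle 0-3-1-4-2-0 has odd length 5, so it cannot be 2-colored; at least 3 colors are needed.
3 colors suffice: color red → {0, 1}; color blue → {3, 4}; color green → {2}. Each edge has distinct colors on its endpoints.

3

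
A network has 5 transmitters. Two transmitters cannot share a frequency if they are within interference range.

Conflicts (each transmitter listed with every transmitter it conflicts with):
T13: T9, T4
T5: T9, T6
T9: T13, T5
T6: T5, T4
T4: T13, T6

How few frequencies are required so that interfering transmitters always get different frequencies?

The cycle T13-T4-T6-T5-T9-T13 has odd length 5, so it cannot be 2-colored; at least 3 frequencies are needed.
A valid assignment using 3 frequencies: T13=2, T5=2, T9=1, T6=1, T4=3. Each listed conflict is separated.

3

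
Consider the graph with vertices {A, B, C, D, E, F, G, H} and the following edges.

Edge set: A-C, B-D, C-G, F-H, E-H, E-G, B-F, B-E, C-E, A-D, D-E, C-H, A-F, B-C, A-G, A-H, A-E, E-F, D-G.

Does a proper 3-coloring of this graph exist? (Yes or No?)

No

A, D, E, G form a clique, so at least 4 colors are needed.
So 3 colors are not enough.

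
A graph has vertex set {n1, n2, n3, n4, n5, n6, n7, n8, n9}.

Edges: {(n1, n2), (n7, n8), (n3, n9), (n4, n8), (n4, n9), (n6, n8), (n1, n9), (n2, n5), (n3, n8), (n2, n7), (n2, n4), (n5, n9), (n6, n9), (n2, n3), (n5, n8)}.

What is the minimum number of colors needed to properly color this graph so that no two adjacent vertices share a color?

2

n2 and n4 are adjacent, so at least 2 colors are needed.
2 colors suffice: color R → {n2, n8, n9}; color B → {n1, n3, n4, n5, n6, n7}. No two adjacent vertices share a color.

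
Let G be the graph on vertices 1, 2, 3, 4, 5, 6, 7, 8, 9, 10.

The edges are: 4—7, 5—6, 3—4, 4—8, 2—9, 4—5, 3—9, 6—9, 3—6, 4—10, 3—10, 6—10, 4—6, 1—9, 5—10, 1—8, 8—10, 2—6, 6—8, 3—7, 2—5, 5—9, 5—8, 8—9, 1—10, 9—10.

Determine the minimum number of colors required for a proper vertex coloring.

4, 5, 6, 8, 10 are mutually adjacent (a clique of size 5), so at least 5 colors are needed.
5 colors suffice: color a → {1, 6, 7}; color b → {4, 9}; color c → {2, 10}; color d → {3, 5}; color e → {8}. No two adjacent vertices share a color.

5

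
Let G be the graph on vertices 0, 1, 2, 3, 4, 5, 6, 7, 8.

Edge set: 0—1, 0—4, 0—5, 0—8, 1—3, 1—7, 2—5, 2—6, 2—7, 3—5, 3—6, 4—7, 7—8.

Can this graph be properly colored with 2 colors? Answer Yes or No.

No

The cycle 5-0-4-7-2-5 has odd length 5, so it cannot be 2-colored; at least 3 colors are needed.
So 2 colors are not enough.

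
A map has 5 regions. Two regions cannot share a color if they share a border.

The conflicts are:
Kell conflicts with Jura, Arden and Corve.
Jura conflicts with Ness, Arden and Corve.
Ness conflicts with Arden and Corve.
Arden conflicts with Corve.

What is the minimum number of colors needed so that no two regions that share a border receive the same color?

Jura, Ness, Arden, Corve are mutually in conflict, so at least 4 colors are needed.
One proper 4-coloring: Kell=4, Jura=2, Ness=4, Arden=3, Corve=1. Each listed conflict is separated.

4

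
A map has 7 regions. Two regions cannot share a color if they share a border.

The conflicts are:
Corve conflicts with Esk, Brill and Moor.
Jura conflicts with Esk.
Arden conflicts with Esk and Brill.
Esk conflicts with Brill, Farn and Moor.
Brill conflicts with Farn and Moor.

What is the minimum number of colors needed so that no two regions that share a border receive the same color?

4

Corve, Esk, Brill, Moor are mutually in conflict, so at least 4 colors are needed.
4 colors suffice: color 1 → {Esk}; color 2 → {Jura, Brill}; color 3 → {Arden, Farn, Moor}; color 4 → {Corve}. No two conflicting regions share a color.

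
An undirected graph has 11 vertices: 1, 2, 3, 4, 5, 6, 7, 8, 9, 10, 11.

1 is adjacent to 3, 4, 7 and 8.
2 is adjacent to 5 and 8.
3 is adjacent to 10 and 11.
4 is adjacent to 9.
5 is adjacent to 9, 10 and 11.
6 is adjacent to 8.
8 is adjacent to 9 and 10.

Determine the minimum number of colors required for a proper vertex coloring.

2

2 and 5 are adjacent, so at least 2 colors are needed.
2 colors suffice: color red → {3, 4, 5, 7, 8}; color blue → {1, 2, 6, 9, 10, 11}. No two adjacent vertices share a color.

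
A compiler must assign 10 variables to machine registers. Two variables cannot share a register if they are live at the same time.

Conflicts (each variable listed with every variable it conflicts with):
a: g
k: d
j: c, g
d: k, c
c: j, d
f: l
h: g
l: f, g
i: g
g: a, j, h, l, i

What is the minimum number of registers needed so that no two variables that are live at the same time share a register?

l and g conflict, so at least 2 registers are needed.
2 registers suffice: register 1 → {k, c, f, g}; register 2 → {a, j, d, h, l, i}. No two conflicting variables share a register.

2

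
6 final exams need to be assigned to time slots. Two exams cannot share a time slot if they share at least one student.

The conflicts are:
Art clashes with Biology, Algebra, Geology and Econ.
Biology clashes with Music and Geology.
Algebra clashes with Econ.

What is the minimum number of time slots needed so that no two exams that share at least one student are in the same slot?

3

Art, Algebra, Econ all conflict with each other, so at least 3 time slots are needed.
3 time slots suffice: time slot 1 → {Art, Music}; time slot 2 → {Biology, Algebra}; time slot 3 → {Geology, Econ}. Each listed conflict is separated.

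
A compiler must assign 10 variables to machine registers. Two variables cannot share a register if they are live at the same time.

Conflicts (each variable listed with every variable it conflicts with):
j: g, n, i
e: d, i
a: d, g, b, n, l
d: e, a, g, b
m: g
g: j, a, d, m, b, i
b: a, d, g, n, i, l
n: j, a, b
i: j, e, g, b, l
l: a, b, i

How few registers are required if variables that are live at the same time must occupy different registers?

4

a, d, g, b all conflict with each other, so at least 4 registers are needed.
4 registers suffice: register 1 → {j, e, m, b}; register 2 → {g, n, l}; register 3 → {a, i}; register 4 → {d}. Each listed conflict is separated.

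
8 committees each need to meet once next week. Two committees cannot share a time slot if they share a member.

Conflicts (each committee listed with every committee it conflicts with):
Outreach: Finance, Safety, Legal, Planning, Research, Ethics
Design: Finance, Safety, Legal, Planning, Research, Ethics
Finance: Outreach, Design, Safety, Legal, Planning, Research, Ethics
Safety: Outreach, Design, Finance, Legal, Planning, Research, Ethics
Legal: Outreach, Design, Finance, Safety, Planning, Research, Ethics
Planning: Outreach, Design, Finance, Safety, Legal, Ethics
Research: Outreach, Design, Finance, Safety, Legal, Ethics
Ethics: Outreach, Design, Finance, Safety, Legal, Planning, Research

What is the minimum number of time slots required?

Outreach, Finance, Safety, Legal, Research, Ethics pairwise conflict, so at least 6 time slots are needed.
Using 6 time slots: Outreach=6, Design=6, Finance=2, Safety=4, Legal=1, Planning=5, Research=5, Ethics=3. Each listed conflict is separated.

6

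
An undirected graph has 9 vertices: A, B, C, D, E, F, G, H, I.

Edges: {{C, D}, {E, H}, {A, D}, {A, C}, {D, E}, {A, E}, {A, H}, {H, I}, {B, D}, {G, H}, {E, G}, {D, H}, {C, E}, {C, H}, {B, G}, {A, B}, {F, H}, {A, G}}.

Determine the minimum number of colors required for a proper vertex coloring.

A, C, D, E, H form a clique, so at least 5 colors are needed.
A valid assignment using 5 colors: A=blue, B=red, C=purple, D=yellow, E=green, F=blue, G=yellow, H=red, I=blue. No two adjacent vertices share a color.

5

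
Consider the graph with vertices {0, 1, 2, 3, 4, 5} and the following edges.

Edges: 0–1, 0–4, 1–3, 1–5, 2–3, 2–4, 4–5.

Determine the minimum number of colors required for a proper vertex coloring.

The cycle 5-1-3-2-4-5 has odd length 5, so it cannot be 2-colored; at least 3 colors are needed.
3 colors suffice: color red → {1, 4}; color blue → {0, 3, 5}; color green → {2}. No two adjacent vertices share a color.

3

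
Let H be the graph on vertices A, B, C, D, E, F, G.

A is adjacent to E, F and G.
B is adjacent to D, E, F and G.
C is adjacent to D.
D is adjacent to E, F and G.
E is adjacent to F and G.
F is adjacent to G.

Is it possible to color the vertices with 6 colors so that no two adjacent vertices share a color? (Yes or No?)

The chromatic number is 5. B, D, E, F, G are mutually adjacent (a clique of size 5), so at least 5 colors are needed.
5 colors suffice: color 1 → {A, D}; color 2 → {C, E}; color 3 → {F}; color 4 → {G}; color 5 → {B}.
Since 6 ≥ 5, a proper 6-coloring certainly exists.

Yes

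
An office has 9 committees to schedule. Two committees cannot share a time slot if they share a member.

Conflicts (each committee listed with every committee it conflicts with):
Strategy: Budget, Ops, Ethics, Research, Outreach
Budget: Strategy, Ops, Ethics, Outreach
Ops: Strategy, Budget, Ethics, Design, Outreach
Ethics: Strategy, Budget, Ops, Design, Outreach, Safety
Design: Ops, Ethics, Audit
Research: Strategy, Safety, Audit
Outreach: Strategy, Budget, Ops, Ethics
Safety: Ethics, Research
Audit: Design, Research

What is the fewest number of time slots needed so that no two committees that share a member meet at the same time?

5

Strategy, Budget, Ops, Ethics, Outreach pairwise conflict, so at least 5 time slots are needed.
5 time slots suffice: Strategy=3, Budget=5, Ops=2, Ethics=1, Design=3, Research=1, Outreach=4, Safety=2, Audit=2. No two conflicting committees share a time slot.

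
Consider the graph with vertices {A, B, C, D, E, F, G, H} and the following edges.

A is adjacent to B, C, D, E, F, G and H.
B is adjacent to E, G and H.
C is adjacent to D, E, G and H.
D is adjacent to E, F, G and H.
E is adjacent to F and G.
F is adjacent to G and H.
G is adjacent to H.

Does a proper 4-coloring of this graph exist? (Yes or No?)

No

A, C, D, G, H form a clique, so at least 5 colors are needed.
So 4 colors are not enough.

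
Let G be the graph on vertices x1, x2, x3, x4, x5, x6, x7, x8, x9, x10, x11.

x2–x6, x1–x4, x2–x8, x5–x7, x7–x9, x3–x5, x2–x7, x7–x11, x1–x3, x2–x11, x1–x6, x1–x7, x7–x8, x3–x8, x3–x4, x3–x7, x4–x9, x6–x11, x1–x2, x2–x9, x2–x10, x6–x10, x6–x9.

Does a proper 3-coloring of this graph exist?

The chromatic number is 3. x3, x7, x8 are pairwise adjacent, so at least 3 colors are needed.
A valid assignment using 3 colors: x1=3, x2=2, x3=2, x4=1, x5=3, x6=1, x7=1, x8=3, x9=3, x10=3, x11=3.
That is already a proper 3-coloring.

Yes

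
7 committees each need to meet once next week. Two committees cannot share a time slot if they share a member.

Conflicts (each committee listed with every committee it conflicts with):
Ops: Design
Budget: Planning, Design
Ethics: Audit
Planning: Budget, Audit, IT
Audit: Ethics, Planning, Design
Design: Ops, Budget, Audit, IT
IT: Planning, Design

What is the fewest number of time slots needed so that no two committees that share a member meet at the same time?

2

Design and IT conflict, so at least 2 time slots are needed.
2 time slots suffice: time slot 1 → {Ethics, Planning, Design}; time slot 2 → {Ops, Budget, Audit, IT}. Every pair that conflicts lands in different time slots.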